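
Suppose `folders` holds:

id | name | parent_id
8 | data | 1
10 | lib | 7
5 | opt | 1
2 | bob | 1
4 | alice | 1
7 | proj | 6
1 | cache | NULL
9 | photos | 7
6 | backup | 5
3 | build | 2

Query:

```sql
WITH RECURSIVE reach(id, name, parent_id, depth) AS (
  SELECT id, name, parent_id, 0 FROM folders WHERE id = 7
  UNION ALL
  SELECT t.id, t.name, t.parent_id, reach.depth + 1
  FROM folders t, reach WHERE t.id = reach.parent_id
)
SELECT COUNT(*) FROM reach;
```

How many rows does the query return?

Base: id=7 (proj), parent_id=6, depth 0.
Iteration 1: join on id=6 -> backup (id 6, parent_id=5, depth 1).
Iteration 2: join on id=5 -> opt (id 5, parent_id=1, depth 2).
Iteration 3: join on id=1 -> cache (id 1, parent_id=NULL, depth 3).
Iteration 4: parent_id is NULL; no match; recursion stops.
Total rows emitted: 4.

4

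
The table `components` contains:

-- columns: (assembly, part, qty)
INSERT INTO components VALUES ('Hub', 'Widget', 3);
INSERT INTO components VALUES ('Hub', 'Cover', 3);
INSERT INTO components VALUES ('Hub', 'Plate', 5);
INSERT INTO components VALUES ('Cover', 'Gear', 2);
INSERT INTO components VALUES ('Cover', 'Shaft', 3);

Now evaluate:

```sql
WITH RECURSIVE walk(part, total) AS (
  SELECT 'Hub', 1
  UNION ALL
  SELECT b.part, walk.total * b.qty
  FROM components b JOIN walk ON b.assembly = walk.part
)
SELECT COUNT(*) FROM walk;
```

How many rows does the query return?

Base: (Hub, total=1).
Iteration 1: components of {Hub} -> Cover = 1*3 = 3, Plate = 1*5 = 5, Widget = 1*3 = 3.
Iteration 2: components of {Cover,Plate,Widget} -> Gear = 3*2 = 6, Shaft = 3*3 = 9.
Iteration 3: no further components; recursion stops.
Total rows emitted: 6.

6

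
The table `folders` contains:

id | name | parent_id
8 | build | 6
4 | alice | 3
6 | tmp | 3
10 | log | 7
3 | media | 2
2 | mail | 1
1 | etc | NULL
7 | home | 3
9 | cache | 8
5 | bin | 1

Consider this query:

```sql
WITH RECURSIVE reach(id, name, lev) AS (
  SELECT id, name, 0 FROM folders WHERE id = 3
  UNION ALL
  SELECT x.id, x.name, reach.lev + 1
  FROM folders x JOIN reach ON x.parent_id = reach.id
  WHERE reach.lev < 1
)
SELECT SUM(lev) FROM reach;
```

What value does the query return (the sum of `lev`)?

Base: id=3 (media) at lev 0.
Iteration 1: rows with parent_id in {3} -> alice (id 4, lev 1), tmp (id 6, lev 1), home (id 7, lev 1).
Iteration 2: lev < 1 fails for all current rows; recursion stops.
SUM(lev) = 0 + 1 + 1 + 1 = 3.

3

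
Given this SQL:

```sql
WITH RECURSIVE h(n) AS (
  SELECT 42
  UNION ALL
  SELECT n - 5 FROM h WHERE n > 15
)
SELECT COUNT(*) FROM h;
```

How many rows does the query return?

7

Base: n=42.
Iteration 1: 42 > 15 holds -> n = 42 - 5 = 37.
Iteration 2: 37 > 15 holds -> n = 37 - 5 = 32.
Iteration 3: 32 > 15 holds -> n = 32 - 5 = 27.
Iteration 4: 27 > 15 holds -> n = 27 - 5 = 22.
Iteration 5: 22 > 15 holds -> n = 22 - 5 = 17.
Iteration 6: 17 > 15 holds -> n = 17 - 5 = 12.
Iteration 7: 12 > 15 fails; recursion stops.
Total rows emitted: 7.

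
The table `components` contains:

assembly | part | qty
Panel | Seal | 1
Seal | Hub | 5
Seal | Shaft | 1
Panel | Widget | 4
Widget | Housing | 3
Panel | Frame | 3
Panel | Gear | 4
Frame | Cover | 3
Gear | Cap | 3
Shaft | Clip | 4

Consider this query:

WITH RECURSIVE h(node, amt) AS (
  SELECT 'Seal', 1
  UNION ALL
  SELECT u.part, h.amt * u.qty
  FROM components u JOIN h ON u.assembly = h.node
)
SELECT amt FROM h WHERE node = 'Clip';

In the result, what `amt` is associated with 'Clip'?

4

Base: (Seal, amt=1).
Iteration 1: components of {Seal} -> Hub = 1*5 = 5, Shaft = 1*1 = 1.
Iteration 2: components of {Hub,Shaft} -> Clip = 1*4 = 4.
Iteration 3: no further components; recursion stops.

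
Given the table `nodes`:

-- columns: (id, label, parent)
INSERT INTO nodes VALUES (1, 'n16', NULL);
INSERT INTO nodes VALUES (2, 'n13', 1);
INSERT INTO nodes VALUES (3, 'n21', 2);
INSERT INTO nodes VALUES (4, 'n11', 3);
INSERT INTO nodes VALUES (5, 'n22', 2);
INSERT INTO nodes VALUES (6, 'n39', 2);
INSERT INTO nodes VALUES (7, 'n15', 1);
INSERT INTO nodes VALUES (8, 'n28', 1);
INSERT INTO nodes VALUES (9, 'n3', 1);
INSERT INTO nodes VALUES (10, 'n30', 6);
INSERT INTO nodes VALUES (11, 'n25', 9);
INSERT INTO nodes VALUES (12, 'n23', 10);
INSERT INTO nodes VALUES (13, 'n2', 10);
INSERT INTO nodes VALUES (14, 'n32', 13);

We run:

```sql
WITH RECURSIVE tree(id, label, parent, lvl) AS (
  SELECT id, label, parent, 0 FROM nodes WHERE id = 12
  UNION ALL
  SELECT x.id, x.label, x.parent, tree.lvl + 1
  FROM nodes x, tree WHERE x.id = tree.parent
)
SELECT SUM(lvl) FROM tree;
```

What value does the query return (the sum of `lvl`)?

10

Base: id=12 (n23), parent=10, lvl 0.
Iteration 1: join on id=10 -> n30 (id 10, parent=6, lvl 1).
Iteration 2: join on id=6 -> n39 (id 6, parent=2, lvl 2).
Iteration 3: join on id=2 -> n13 (id 2, parent=1, lvl 3).
Iteration 4: join on id=1 -> n16 (id 1, parent=NULL, lvl 4).
Iteration 5: parent is NULL; no match; recursion stops.
SUM(lvl) = 0 + 1 + 2 + 3 + 4 = 10.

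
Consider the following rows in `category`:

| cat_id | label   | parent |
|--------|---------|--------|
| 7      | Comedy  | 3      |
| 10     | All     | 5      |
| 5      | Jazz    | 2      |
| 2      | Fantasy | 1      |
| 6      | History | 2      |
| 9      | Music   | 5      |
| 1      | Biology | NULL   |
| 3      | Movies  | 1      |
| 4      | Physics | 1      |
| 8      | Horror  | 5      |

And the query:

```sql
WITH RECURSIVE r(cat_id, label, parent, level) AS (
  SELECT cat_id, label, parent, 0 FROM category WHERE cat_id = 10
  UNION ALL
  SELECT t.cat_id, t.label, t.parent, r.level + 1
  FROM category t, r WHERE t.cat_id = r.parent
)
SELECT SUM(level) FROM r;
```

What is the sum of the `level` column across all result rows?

Base: cat_id=10 (All), parent=5, level 0.
Iteration 1: join on cat_id=5 -> Jazz (id 5, parent=2, level 1).
Iteration 2: join on cat_id=2 -> Fantasy (id 2, parent=1, level 2).
Iteration 3: join on cat_id=1 -> Biology (id 1, parent=NULL, level 3).
Iteration 4: parent is NULL; no match; recursion stops.
SUM(level) = 0 + 1 + 2 + 3 = 6.

6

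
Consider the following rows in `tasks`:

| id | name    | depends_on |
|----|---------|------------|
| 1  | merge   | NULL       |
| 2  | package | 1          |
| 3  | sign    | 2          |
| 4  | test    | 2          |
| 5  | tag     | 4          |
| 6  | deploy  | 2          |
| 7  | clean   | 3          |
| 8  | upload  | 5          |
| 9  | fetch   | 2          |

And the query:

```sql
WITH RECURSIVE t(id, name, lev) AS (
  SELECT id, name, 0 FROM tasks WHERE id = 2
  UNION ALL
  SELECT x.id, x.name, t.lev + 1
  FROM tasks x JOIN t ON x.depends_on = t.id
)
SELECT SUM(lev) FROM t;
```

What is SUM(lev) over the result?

Base: id=2 (package) at lev 0.
Iteration 1: rows with depends_on in {2} -> sign (id 3, lev 1), test (id 4, lev 1), deploy (id 6, lev 1), fetch (id 9, lev 1).
Iteration 2: rows with depends_on in {3,4,6,9} -> tag (id 5, lev 2), clean (id 7, lev 2).
Iteration 3: rows with depends_on in {5,7} -> upload (id 8, lev 3).
Iteration 4: no rows with depends_on in {8}; recursion stops.
SUM(lev) = 0 + 1 + 1 + 1 + 1 + 2 + 2 + 3 = 11.

11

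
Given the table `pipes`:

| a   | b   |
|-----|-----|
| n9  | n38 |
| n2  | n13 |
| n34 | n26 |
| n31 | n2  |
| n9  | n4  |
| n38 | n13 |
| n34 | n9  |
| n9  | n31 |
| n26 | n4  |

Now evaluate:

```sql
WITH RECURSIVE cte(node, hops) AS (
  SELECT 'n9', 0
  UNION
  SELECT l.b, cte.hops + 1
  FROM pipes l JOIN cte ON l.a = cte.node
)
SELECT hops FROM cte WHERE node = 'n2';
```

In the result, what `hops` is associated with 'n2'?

Base: (n9, hops=0).
Iteration 1: edges from {n9} -> (n31, hops=1), (n38, hops=1), (n4, hops=1).
Iteration 2: edges from {n31,n38,n4} -> (n13, hops=2), (n2, hops=2).
Iteration 3: edges from {n13,n2} -> (n13, hops=3).
Iteration 4: no outgoing edges from {n13}; recursion stops.

2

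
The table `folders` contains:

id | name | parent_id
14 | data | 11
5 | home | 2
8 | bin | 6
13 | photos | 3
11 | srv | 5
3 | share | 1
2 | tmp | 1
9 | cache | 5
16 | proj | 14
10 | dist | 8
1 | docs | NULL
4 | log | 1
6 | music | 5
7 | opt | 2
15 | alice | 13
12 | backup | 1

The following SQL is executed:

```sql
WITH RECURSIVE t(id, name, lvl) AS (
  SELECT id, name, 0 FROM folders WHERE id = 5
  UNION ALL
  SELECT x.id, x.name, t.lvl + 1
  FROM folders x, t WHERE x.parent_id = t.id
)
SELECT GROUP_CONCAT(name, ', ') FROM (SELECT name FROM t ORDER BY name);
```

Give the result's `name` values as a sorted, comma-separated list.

bin, cache, data, dist, home, music, proj, srv

Base: id=5 (home) at lvl 0.
Iteration 1: rows with parent_id in {5} -> music (id 6, lvl 1), cache (id 9, lvl 1), srv (id 11, lvl 1).
Iteration 2: rows with parent_id in {6,9,11} -> bin (id 8, lvl 2), data (id 14, lvl 2).
Iteration 3: rows with parent_id in {8,14} -> dist (id 10, lvl 3), proj (id 16, lvl 3).
Iteration 4: no rows with parent_id in {10,16}; recursion stops.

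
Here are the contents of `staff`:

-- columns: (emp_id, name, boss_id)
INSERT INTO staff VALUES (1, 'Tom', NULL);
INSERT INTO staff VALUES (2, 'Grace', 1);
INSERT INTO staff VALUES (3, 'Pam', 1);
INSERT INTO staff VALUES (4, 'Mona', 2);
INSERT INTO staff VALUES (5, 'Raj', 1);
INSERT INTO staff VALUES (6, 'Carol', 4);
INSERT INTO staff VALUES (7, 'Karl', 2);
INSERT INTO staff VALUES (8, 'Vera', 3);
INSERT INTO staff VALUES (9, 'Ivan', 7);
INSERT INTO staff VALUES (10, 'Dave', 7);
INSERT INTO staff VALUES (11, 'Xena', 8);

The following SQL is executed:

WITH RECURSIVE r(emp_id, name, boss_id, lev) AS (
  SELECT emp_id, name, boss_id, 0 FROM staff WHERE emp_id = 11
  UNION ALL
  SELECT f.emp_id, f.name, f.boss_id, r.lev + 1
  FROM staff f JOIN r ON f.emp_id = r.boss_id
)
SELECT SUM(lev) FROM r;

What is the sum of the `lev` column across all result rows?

Base: emp_id=11 (Xena), boss_id=8, lev 0.
Iteration 1: join on emp_id=8 -> Vera (id 8, boss_id=3, lev 1).
Iteration 2: join on emp_id=3 -> Pam (id 3, boss_id=1, lev 2).
Iteration 3: join on emp_id=1 -> Tom (id 1, boss_id=NULL, lev 3).
Iteration 4: boss_id is NULL; no match; recursion stops.
SUM(lev) = 0 + 1 + 2 + 3 = 6.

6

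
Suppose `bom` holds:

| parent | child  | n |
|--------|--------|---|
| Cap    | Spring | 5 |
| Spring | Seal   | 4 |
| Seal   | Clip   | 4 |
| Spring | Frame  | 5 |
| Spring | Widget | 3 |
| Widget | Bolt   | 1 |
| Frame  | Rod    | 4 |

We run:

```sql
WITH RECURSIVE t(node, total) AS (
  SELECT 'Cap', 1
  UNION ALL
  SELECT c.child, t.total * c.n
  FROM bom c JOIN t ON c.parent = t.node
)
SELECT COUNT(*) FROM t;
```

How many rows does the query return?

8

Base: (Cap, total=1).
Iteration 1: components of {Cap} -> Spring = 1*5 = 5.
Iteration 2: components of {Spring} -> Frame = 5*5 = 25, Seal = 5*4 = 20, Widget = 5*3 = 15.
Iteration 3: components of {Frame,Seal,Widget} -> Bolt = 15*1 = 15, Clip = 20*4 = 80, Rod = 25*4 = 100.
Iteration 4: no further components; recursion stops.
Total rows emitted: 8.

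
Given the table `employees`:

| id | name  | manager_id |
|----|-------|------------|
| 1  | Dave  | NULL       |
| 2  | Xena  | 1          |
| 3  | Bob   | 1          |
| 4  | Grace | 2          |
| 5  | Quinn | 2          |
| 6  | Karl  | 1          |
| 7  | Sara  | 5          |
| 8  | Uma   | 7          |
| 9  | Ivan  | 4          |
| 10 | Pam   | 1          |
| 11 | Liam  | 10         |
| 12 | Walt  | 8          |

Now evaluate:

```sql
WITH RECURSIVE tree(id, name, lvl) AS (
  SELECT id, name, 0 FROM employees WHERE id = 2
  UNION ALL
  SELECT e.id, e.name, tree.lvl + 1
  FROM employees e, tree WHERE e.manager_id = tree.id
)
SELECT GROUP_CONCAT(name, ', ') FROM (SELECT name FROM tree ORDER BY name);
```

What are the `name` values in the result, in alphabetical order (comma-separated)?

Grace, Ivan, Quinn, Sara, Uma, Walt, Xena

Base: id=2 (Xena) at lvl 0.
Iteration 1: rows with manager_id in {2} -> Grace (id 4, lvl 1), Quinn (id 5, lvl 1).
Iteration 2: rows with manager_id in {4,5} -> Sara (id 7, lvl 2), Ivan (id 9, lvl 2).
Iteration 3: rows with manager_id in {7,9} -> Uma (id 8, lvl 3).
Iteration 4: rows with manager_id in {8} -> Walt (id 12, lvl 4).
Iteration 5: no rows with manager_id in {12}; recursion stops.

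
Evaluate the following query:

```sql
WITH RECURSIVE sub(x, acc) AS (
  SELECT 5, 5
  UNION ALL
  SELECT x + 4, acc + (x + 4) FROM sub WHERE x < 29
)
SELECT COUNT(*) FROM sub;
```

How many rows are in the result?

7

Base: x=5, acc=5.
Iteration 1: 5 < 29 holds -> x = 5 + 4 = 9, acc = 5 + 9 = 14.
Iteration 2: 9 < 29 holds -> x = 9 + 4 = 13, acc = 14 + 13 = 27.
Iteration 3: 13 < 29 holds -> x = 13 + 4 = 17, acc = 27 + 17 = 44.
Iteration 4: 17 < 29 holds -> x = 17 + 4 = 21, acc = 44 + 21 = 65.
Iteration 5: 21 < 29 holds -> x = 21 + 4 = 25, acc = 65 + 25 = 90.
Iteration 6: 25 < 29 holds -> x = 25 + 4 = 29, acc = 90 + 29 = 119.
Iteration 7: 29 < 29 fails; recursion stops.
Total rows emitted: 7.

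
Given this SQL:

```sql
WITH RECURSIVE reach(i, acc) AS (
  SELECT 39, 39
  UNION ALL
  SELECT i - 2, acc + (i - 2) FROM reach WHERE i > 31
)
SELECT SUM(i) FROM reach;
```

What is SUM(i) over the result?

175

Base: i=39, acc=39.
Iteration 1: 39 > 31 holds -> i = 39 - 2 = 37, acc = 39 + 37 = 76.
Iteration 2: 37 > 31 holds -> i = 37 - 2 = 35, acc = 76 + 35 = 111.
Iteration 3: 35 > 31 holds -> i = 35 - 2 = 33, acc = 111 + 33 = 144.
Iteration 4: 33 > 31 holds -> i = 33 - 2 = 31, acc = 144 + 31 = 175.
Iteration 5: 31 > 31 fails; recursion stops.
SUM(i) = 39 + 37 + 35 + 33 + 31 = 175.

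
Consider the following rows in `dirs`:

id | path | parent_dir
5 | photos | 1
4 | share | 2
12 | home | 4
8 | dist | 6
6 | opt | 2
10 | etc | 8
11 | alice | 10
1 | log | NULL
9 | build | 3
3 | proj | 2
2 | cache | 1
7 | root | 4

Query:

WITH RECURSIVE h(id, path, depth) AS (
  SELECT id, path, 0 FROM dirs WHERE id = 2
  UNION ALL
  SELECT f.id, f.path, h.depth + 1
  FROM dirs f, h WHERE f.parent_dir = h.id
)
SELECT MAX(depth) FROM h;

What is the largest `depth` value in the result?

Base: id=2 (cache) at depth 0.
Iteration 1: rows with parent_dir in {2} -> proj (id 3, depth 1), share (id 4, depth 1), opt (id 6, depth 1).
Iteration 2: rows with parent_dir in {3,4,6} -> root (id 7, depth 2), dist (id 8, depth 2), build (id 9, depth 2), home (id 12, depth 2).
Iteration 3: rows with parent_dir in {7,8,9,12} -> etc (id 10, depth 3).
Iteration 4: rows with parent_dir in {10} -> alice (id 11, depth 4).
Iteration 5: no rows with parent_dir in {11}; recursion stops.
depth values: 0, 1, 1, 1, 2, 2, 2, 2, 3, 4; the maximum is 4.

4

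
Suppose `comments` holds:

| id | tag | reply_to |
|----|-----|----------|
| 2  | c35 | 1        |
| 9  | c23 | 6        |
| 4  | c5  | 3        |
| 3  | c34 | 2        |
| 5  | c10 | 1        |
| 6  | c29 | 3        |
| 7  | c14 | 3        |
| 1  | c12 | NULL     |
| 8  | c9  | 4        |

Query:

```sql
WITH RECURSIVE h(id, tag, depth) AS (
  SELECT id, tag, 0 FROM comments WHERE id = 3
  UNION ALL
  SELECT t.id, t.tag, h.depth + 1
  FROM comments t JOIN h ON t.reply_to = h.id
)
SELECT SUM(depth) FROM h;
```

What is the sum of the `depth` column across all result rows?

7

Base: id=3 (c34) at depth 0.
Iteration 1: rows with reply_to in {3} -> c5 (id 4, depth 1), c29 (id 6, depth 1), c14 (id 7, depth 1).
Iteration 2: rows with reply_to in {4,6,7} -> c9 (id 8, depth 2), c23 (id 9, depth 2).
Iteration 3: no rows with reply_to in {8,9}; recursion stops.
SUM(depth) = 0 + 1 + 1 + 1 + 2 + 2 = 7.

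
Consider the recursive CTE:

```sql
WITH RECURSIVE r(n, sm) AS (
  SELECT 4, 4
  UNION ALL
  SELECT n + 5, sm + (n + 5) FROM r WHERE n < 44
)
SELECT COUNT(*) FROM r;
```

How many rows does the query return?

9

Base: n=4, sm=4.
Iteration 1: 4 < 44 holds -> n = 4 + 5 = 9, sm = 4 + 9 = 13.
Iteration 2: 9 < 44 holds -> n = 9 + 5 = 14, sm = 13 + 14 = 27.
Iteration 3: 14 < 44 holds -> n = 14 + 5 = 19, sm = 27 + 19 = 46.
Iteration 4: 19 < 44 holds -> n = 19 + 5 = 24, sm = 46 + 24 = 70.
Iteration 5: 24 < 44 holds -> n = 24 + 5 = 29, sm = 70 + 29 = 99.
Iteration 6: 29 < 44 holds -> n = 29 + 5 = 34, sm = 99 + 34 = 133.
Iteration 7: 34 < 44 holds -> n = 34 + 5 = 39, sm = 133 + 39 = 172.
Iteration 8: 39 < 44 holds -> n = 39 + 5 = 44, sm = 172 + 44 = 216.
Iteration 9: 44 < 44 fails; recursion stops.
Total rows emitted: 9.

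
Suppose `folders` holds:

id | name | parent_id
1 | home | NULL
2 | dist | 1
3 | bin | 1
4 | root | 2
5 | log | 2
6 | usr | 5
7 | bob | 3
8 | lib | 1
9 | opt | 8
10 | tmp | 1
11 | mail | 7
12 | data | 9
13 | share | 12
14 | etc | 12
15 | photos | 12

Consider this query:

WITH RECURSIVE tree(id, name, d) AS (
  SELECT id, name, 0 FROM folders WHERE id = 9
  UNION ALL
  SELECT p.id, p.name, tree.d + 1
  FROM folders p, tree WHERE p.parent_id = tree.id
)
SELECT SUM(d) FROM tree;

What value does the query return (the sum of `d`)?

7

Base: id=9 (opt) at d 0.
Iteration 1: rows with parent_id in {9} -> data (id 12, d 1).
Iteration 2: rows with parent_id in {12} -> share (id 13, d 2), etc (id 14, d 2), photos (id 15, d 2).
Iteration 3: no rows with parent_id in {13,14,15}; recursion stops.
SUM(d) = 0 + 1 + 2 + 2 + 2 = 7.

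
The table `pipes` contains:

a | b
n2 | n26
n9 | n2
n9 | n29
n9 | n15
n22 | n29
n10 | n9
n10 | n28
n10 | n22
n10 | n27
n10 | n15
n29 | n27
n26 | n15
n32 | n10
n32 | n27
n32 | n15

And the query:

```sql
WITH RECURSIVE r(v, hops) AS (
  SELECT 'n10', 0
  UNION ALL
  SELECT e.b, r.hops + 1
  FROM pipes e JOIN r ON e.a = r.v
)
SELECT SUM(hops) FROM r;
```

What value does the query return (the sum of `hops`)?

Base: (n10, hops=0).
Iteration 1: edges from {n10} -> (n15, hops=1), (n22, hops=1), (n27, hops=1), (n28, hops=1), (n9, hops=1).
Iteration 2: edges from {n15,n22,n27,n28,n9} -> (n15, hops=2), (n2, hops=2), (n29, hops=2) x2. [UNION ALL keeps all 4 new rows, including repeats]
Iteration 3: edges from {n15,n2,n29} -> (n26, hops=3), (n27, hops=3) x2. [UNION ALL keeps all 3 new rows, including repeats]
Iteration 4: edges from {n26,n27} -> (n15, hops=4).
Iteration 5: no outgoing edges from {n15}; recursion stops.
SUM(hops) = 0 + 1 + 1 + 1 + 1 + 1 + 2 + 2 + 2 + 2 + 3 + 3 + 3 + 4 = 26.

26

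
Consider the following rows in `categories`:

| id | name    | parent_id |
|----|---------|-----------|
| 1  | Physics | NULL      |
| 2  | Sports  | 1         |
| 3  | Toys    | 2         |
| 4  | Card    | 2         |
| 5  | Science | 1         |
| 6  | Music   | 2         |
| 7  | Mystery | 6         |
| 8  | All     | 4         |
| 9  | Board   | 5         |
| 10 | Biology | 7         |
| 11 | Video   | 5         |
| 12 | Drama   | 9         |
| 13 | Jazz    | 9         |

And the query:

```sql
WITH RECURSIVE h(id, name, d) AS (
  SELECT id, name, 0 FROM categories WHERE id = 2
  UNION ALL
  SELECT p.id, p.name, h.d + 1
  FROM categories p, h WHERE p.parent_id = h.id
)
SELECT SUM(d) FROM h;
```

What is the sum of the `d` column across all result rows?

10

Base: id=2 (Sports) at d 0.
Iteration 1: rows with parent_id in {2} -> Toys (id 3, d 1), Card (id 4, d 1), Music (id 6, d 1).
Iteration 2: rows with parent_id in {3,4,6} -> Mystery (id 7, d 2), All (id 8, d 2).
Iteration 3: rows with parent_id in {7,8} -> Biology (id 10, d 3).
Iteration 4: no rows with parent_id in {10}; recursion stops.
SUM(d) = 0 + 1 + 1 + 1 + 2 + 2 + 3 = 10.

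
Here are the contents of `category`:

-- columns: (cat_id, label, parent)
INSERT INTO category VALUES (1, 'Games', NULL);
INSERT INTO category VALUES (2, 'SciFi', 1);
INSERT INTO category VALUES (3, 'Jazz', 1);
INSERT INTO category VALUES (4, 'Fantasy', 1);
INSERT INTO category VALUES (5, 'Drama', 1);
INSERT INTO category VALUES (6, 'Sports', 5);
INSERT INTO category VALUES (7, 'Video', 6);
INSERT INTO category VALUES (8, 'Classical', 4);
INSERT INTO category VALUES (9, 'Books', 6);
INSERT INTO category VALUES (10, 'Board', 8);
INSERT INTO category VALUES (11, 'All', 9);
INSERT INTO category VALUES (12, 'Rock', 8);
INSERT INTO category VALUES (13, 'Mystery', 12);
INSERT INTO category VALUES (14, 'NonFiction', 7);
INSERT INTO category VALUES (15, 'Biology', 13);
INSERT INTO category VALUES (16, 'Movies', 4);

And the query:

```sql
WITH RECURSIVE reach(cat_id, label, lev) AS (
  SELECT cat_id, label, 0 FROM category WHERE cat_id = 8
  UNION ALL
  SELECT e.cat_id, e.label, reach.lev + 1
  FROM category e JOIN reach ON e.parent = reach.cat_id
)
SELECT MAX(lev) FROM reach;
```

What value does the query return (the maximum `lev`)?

Base: cat_id=8 (Classical) at lev 0.
Iteration 1: rows with parent in {8} -> Board (id 10, lev 1), Rock (id 12, lev 1).
Iteration 2: rows with parent in {10,12} -> Mystery (id 13, lev 2).
Iteration 3: rows with parent in {13} -> Biology (id 15, lev 3).
Iteration 4: no rows with parent in {15}; recursion stops.
lev values: 0, 1, 1, 2, 3; the maximum is 3.

3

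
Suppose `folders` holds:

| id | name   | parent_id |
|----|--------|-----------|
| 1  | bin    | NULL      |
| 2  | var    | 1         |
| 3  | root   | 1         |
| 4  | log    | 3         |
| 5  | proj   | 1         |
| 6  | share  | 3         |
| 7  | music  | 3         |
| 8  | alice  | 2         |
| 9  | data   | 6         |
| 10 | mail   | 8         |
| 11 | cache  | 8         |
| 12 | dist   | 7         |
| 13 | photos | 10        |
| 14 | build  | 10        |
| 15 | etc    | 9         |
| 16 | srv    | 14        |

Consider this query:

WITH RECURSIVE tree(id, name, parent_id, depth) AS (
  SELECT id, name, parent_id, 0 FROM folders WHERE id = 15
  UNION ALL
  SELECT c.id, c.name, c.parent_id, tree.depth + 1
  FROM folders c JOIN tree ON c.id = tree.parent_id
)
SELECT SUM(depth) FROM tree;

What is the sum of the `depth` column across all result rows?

10

Base: id=15 (etc), parent_id=9, depth 0.
Iteration 1: join on id=9 -> data (id 9, parent_id=6, depth 1).
Iteration 2: join on id=6 -> share (id 6, parent_id=3, depth 2).
Iteration 3: join on id=3 -> root (id 3, parent_id=1, depth 3).
Iteration 4: join on id=1 -> bin (id 1, parent_id=NULL, depth 4).
Iteration 5: parent_id is NULL; no match; recursion stops.
SUM(depth) = 0 + 1 + 2 + 3 + 4 = 10.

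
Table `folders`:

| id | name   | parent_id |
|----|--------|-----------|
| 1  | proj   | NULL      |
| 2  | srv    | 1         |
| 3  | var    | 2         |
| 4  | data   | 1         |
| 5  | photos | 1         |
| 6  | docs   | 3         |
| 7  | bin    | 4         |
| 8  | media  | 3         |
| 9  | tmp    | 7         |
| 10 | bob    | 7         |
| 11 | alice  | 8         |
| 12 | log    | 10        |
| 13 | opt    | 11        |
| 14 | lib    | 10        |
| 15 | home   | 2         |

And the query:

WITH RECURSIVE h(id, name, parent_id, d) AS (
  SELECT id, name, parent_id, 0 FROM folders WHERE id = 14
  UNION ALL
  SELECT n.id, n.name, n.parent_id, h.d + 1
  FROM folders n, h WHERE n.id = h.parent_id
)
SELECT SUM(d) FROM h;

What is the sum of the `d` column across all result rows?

10

Base: id=14 (lib), parent_id=10, d 0.
Iteration 1: join on id=10 -> bob (id 10, parent_id=7, d 1).
Iteration 2: join on id=7 -> bin (id 7, parent_id=4, d 2).
Iteration 3: join on id=4 -> data (id 4, parent_id=1, d 3).
Iteration 4: join on id=1 -> proj (id 1, parent_id=NULL, d 4).
Iteration 5: parent_id is NULL; no match; recursion stops.
SUM(d) = 0 + 1 + 2 + 3 + 4 = 10.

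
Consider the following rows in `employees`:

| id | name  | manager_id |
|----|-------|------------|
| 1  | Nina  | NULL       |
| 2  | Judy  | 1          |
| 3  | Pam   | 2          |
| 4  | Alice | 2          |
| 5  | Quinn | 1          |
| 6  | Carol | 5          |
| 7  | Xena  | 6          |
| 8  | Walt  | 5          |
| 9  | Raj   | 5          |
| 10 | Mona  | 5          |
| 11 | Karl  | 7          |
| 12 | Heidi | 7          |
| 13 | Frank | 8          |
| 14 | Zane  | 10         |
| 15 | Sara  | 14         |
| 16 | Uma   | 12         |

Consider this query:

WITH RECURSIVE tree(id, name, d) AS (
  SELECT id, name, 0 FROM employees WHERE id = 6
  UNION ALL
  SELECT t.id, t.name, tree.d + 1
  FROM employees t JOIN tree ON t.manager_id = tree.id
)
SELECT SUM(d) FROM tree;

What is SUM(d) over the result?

Base: id=6 (Carol) at d 0.
Iteration 1: rows with manager_id in {6} -> Xena (id 7, d 1).
Iteration 2: rows with manager_id in {7} -> Karl (id 11, d 2), Heidi (id 12, d 2).
Iteration 3: rows with manager_id in {11,12} -> Uma (id 16, d 3).
Iteration 4: no rows with manager_id in {16}; recursion stops.
SUM(d) = 0 + 1 + 2 + 2 + 3 = 8.

8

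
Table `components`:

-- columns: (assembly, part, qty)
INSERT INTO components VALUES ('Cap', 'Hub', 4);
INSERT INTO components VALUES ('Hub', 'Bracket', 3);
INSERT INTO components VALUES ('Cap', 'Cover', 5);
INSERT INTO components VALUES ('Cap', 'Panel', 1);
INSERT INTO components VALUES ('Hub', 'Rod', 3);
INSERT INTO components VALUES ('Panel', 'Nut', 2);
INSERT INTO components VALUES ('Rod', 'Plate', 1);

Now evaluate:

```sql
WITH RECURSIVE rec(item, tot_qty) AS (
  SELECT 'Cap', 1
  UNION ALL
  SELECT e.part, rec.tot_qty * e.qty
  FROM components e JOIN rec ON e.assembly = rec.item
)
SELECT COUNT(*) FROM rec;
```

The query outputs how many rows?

8

Base: (Cap, tot_qty=1).
Iteration 1: components of {Cap} -> Cover = 1*5 = 5, Hub = 1*4 = 4, Panel = 1*1 = 1.
Iteration 2: components of {Cover,Hub,Panel} -> Bracket = 4*3 = 12, Nut = 1*2 = 2, Rod = 4*3 = 12.
Iteration 3: components of {Bracket,Nut,Rod} -> Plate = 12*1 = 12.
Iteration 4: no further components; recursion stops.
Total rows emitted: 8.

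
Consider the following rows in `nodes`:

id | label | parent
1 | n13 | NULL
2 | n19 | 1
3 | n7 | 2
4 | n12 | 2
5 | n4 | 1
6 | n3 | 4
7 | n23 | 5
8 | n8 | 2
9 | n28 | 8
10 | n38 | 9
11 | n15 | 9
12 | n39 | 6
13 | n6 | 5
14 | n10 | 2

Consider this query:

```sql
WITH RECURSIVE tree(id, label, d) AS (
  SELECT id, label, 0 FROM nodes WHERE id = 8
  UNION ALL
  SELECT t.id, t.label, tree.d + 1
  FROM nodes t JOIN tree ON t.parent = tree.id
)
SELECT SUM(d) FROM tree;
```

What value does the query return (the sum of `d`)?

Base: id=8 (n8) at d 0.
Iteration 1: rows with parent in {8} -> n28 (id 9, d 1).
Iteration 2: rows with parent in {9} -> n38 (id 10, d 2), n15 (id 11, d 2).
Iteration 3: no rows with parent in {10,11}; recursion stops.
SUM(d) = 0 + 1 + 2 + 2 = 5.

5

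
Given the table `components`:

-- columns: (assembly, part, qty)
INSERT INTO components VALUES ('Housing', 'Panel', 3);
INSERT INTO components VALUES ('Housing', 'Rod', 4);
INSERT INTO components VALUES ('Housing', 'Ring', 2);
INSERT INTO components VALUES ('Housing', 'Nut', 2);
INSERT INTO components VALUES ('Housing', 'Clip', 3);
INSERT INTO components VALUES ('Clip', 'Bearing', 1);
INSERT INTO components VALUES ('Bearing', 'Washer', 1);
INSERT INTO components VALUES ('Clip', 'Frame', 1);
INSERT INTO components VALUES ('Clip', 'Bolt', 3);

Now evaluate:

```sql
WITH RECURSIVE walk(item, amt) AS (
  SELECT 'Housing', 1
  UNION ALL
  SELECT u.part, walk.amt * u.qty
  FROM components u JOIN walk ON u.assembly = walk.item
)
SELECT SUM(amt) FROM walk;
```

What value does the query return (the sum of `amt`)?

Base: (Housing, amt=1).
Iteration 1: components of {Housing} -> Clip = 1*3 = 3, Nut = 1*2 = 2, Panel = 1*3 = 3, Ring = 1*2 = 2, Rod = 1*4 = 4.
Iteration 2: components of {Clip,Nut,Panel,Ring,Rod} -> Bearing = 3*1 = 3, Bolt = 3*3 = 9, Frame = 3*1 = 3.
Iteration 3: components of {Bearing,Bolt,Frame} -> Washer = 3*1 = 3.
Iteration 4: no further components; recursion stops.
SUM(amt) = 1 + 3 + 4 + 2 + 2 + 3 + 3 + 3 + 9 + 3 = 33.

33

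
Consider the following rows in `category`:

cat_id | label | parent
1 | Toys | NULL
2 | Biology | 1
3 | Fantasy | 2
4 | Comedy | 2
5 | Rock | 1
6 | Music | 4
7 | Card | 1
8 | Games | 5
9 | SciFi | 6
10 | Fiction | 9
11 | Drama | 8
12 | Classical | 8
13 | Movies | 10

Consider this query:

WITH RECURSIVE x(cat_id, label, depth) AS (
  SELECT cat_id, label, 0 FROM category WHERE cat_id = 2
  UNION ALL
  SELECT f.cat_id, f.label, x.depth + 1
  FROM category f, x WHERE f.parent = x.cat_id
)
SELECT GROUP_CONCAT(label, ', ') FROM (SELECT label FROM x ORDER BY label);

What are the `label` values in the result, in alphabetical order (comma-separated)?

Base: cat_id=2 (Biology) at depth 0.
Iteration 1: rows with parent in {2} -> Fantasy (id 3, depth 1), Comedy (id 4, depth 1).
Iteration 2: rows with parent in {3,4} -> Music (id 6, depth 2).
Iteration 3: rows with parent in {6} -> SciFi (id 9, depth 3).
Iteration 4: rows with parent in {9} -> Fiction (id 10, depth 4).
Iteration 5: rows with parent in {10} -> Movies (id 13, depth 5).
Iteration 6: no rows with parent in {13}; recursion stops.

Biology, Comedy, Fantasy, Fiction, Movies, Music, SciFi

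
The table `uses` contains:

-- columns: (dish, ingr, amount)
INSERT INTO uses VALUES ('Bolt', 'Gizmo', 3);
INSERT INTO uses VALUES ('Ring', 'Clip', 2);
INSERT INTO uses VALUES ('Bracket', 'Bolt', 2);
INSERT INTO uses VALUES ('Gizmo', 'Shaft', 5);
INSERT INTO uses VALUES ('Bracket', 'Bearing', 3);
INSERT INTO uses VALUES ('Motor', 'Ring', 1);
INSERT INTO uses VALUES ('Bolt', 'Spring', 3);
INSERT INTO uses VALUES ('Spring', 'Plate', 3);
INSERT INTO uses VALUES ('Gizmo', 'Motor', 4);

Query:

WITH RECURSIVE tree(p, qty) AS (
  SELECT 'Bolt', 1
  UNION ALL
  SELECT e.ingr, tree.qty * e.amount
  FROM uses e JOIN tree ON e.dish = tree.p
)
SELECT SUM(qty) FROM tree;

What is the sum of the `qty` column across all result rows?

Base: (Bolt, qty=1).
Iteration 1: components of {Bolt} -> Gizmo = 1*3 = 3, Spring = 1*3 = 3.
Iteration 2: components of {Gizmo,Spring} -> Motor = 3*4 = 12, Plate = 3*3 = 9, Shaft = 3*5 = 15.
Iteration 3: components of {Motor,Plate,Shaft} -> Ring = 12*1 = 12.
Iteration 4: components of {Ring} -> Clip = 12*2 = 24.
Iteration 5: no further components; recursion stops.
SUM(qty) = 1 + 3 + 3 + 9 + 15 + 12 + 12 + 24 = 79.

79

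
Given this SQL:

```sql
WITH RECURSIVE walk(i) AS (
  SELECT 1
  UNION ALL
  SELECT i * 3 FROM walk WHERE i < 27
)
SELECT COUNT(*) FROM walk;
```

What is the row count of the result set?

Base: i=1.
Iteration 1: 1 < 27 holds -> i = 1 * 3 = 3.
Iteration 2: 3 < 27 holds -> i = 3 * 3 = 9.
Iteration 3: 9 < 27 holds -> i = 9 * 3 = 27.
Iteration 4: 27 < 27 fails; recursion stops.
Total rows emitted: 4.

4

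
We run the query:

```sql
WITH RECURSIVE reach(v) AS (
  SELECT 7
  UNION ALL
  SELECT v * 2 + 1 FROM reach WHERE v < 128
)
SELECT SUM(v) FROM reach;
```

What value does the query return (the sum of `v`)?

Base: v=7.
Iteration 1: 7 < 128 holds -> v = 7 * 2 + 1 = 15.
Iteration 2: 15 < 128 holds -> v = 15 * 2 + 1 = 31.
Iteration 3: 31 < 128 holds -> v = 31 * 2 + 1 = 63.
Iteration 4: 63 < 128 holds -> v = 63 * 2 + 1 = 127.
Iteration 5: 127 < 128 holds -> v = 127 * 2 + 1 = 255.
Iteration 6: 255 < 128 fails; recursion stops.
SUM(v) = 7 + 15 + 31 + 63 + 127 + 255 = 498.

498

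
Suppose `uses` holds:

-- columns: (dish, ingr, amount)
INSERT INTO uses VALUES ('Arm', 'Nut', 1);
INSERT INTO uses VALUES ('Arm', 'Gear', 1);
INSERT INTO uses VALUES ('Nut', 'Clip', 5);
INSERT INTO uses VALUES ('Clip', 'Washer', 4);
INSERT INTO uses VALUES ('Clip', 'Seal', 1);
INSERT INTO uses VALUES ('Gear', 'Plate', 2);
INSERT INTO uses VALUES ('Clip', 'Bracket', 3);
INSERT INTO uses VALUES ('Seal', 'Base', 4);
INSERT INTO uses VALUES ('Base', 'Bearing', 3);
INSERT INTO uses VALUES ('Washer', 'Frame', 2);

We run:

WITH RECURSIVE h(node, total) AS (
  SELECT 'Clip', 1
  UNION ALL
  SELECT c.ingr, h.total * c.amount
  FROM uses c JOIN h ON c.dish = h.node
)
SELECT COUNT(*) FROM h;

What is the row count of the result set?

Base: (Clip, total=1).
Iteration 1: components of {Clip} -> Bracket = 1*3 = 3, Seal = 1*1 = 1, Washer = 1*4 = 4.
Iteration 2: components of {Bracket,Seal,Washer} -> Base = 1*4 = 4, Frame = 4*2 = 8.
Iteration 3: components of {Base,Frame} -> Bearing = 4*3 = 12.
Iteration 4: no further components; recursion stops.
Total rows emitted: 7.

7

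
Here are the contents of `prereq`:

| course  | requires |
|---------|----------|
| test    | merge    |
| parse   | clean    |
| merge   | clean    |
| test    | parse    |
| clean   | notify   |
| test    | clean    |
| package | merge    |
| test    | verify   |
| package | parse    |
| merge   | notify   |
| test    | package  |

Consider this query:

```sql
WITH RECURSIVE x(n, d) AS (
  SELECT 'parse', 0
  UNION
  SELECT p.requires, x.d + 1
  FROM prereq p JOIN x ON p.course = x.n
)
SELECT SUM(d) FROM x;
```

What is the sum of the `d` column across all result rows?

3

Base: (parse, d=0).
Iteration 1: edges from {parse} -> (clean, d=1).
Iteration 2: edges from {clean} -> (notify, d=2).
Iteration 3: no outgoing edges from {notify}; recursion stops.
SUM(d) = 0 + 1 + 2 = 3.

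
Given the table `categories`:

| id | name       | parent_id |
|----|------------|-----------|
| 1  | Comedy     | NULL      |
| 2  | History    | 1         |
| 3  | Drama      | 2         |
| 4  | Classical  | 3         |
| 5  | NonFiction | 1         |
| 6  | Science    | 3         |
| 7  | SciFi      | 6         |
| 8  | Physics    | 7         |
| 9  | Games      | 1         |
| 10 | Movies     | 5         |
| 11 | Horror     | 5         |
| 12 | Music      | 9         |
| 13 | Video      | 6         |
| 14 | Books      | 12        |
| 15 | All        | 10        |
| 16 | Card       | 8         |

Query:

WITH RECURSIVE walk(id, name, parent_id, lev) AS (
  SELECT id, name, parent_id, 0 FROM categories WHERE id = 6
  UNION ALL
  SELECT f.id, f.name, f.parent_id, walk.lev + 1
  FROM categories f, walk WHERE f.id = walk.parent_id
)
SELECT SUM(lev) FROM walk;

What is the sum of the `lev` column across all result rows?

Base: id=6 (Science), parent_id=3, lev 0.
Iteration 1: join on id=3 -> Drama (id 3, parent_id=2, lev 1).
Iteration 2: join on id=2 -> History (id 2, parent_id=1, lev 2).
Iteration 3: join on id=1 -> Comedy (id 1, parent_id=NULL, lev 3).
Iteration 4: parent_id is NULL; no match; recursion stops.
SUM(lev) = 0 + 1 + 2 + 3 = 6.

6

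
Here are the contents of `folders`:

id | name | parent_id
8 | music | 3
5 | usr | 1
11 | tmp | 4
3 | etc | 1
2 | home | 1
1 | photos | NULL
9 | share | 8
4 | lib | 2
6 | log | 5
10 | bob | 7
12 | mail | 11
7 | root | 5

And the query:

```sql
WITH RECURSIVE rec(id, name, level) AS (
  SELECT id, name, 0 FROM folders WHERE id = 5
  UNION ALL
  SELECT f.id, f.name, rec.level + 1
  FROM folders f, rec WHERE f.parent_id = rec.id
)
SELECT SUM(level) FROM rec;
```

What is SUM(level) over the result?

Base: id=5 (usr) at level 0.
Iteration 1: rows with parent_id in {5} -> log (id 6, level 1), root (id 7, level 1).
Iteration 2: rows with parent_id in {6,7} -> bob (id 10, level 2).
Iteration 3: no rows with parent_id in {10}; recursion stops.
SUM(level) = 0 + 1 + 1 + 2 = 4.

4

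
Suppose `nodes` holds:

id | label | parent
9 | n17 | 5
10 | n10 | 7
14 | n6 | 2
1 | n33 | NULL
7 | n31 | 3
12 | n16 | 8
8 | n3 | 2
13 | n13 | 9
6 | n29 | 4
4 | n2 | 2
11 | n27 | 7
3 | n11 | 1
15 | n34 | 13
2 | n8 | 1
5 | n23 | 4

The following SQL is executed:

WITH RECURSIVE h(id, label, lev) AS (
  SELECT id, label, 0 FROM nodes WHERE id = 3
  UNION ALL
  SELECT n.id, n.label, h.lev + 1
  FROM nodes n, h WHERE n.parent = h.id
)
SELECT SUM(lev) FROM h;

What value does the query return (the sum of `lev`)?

5

Base: id=3 (n11) at lev 0.
Iteration 1: rows with parent in {3} -> n31 (id 7, lev 1).
Iteration 2: rows with parent in {7} -> n10 (id 10, lev 2), n27 (id 11, lev 2).
Iteration 3: no rows with parent in {10,11}; recursion stops.
SUM(lev) = 0 + 1 + 2 + 2 = 5.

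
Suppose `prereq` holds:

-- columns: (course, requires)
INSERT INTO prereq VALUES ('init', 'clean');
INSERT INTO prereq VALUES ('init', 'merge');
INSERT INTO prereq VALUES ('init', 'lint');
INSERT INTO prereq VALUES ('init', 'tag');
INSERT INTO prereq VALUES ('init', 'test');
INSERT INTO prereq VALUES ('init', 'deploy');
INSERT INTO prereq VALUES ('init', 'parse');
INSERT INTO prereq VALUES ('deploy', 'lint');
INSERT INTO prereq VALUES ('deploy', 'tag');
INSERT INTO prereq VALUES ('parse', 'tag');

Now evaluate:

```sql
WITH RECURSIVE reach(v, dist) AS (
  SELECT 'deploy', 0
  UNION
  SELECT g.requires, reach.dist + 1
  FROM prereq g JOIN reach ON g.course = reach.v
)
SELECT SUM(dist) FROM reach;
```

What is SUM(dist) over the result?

2

Base: (deploy, dist=0).
Iteration 1: edges from {deploy} -> (lint, dist=1), (tag, dist=1).
Iteration 2: no outgoing edges from {lint,tag}; recursion stops.
SUM(dist) = 0 + 1 + 1 = 2.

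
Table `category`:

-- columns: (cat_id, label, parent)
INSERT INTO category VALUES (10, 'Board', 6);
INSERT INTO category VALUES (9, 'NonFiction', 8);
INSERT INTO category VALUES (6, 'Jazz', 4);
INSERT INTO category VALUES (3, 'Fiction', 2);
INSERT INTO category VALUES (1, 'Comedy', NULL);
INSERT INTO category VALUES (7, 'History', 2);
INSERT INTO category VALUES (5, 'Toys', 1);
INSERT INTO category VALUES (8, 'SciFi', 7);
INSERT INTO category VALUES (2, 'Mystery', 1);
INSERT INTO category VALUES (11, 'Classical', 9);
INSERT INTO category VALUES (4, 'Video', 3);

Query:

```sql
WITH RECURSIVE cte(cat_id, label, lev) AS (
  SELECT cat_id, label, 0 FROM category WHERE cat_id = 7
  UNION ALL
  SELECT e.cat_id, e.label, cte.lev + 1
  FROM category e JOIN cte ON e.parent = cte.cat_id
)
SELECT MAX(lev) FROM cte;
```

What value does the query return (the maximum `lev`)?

3

Base: cat_id=7 (History) at lev 0.
Iteration 1: rows with parent in {7} -> SciFi (id 8, lev 1).
Iteration 2: rows with parent in {8} -> NonFiction (id 9, lev 2).
Iteration 3: rows with parent in {9} -> Classical (id 11, lev 3).
Iteration 4: no rows with parent in {11}; recursion stops.
lev values: 0, 1, 2, 3; the maximum is 3.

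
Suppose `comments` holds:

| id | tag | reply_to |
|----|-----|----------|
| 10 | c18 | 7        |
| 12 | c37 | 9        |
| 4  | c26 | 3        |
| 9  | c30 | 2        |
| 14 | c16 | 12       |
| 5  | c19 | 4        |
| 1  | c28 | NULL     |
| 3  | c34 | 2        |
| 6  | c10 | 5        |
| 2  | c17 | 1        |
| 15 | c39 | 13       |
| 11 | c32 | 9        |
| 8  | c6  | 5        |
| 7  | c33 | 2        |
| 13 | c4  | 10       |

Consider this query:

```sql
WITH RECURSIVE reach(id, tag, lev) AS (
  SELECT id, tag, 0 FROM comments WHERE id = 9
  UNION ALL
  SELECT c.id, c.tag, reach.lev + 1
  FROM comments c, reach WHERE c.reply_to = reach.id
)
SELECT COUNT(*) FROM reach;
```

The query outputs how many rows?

4

Base: id=9 (c30) at lev 0.
Iteration 1: rows with reply_to in {9} -> c32 (id 11, lev 1), c37 (id 12, lev 1).
Iteration 2: rows with reply_to in {11,12} -> c16 (id 14, lev 2).
Iteration 3: no rows with reply_to in {14}; recursion stops.
Total rows emitted: 4.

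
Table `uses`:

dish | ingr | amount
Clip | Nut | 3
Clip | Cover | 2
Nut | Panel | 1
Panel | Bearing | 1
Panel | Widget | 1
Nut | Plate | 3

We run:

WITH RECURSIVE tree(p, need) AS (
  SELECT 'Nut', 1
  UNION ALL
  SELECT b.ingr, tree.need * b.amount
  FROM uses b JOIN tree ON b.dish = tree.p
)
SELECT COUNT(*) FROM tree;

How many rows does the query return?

Base: (Nut, need=1).
Iteration 1: components of {Nut} -> Panel = 1*1 = 1, Plate = 1*3 = 3.
Iteration 2: components of {Panel,Plate} -> Bearing = 1*1 = 1, Widget = 1*1 = 1.
Iteration 3: no further components; recursion stops.
Total rows emitted: 5.

5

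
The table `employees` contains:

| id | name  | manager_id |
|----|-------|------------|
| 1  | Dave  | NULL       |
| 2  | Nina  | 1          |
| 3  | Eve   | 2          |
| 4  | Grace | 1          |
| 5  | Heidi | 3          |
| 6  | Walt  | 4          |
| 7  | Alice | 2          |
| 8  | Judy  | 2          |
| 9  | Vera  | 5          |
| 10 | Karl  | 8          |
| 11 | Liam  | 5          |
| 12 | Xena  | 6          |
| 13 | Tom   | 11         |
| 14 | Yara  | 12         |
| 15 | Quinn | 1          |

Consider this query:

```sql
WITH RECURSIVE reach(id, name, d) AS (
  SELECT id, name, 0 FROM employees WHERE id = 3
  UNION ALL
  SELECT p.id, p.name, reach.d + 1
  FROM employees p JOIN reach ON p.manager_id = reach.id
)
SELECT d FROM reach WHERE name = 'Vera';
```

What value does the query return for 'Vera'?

2

Base: id=3 (Eve) at d 0.
Iteration 1: rows with manager_id in {3} -> Heidi (id 5, d 1).
Iteration 2: rows with manager_id in {5} -> Vera (id 9, d 2), Liam (id 11, d 2).
Iteration 3: rows with manager_id in {9,11} -> Tom (id 13, d 3).
Iteration 4: no rows with manager_id in {13}; recursion stops.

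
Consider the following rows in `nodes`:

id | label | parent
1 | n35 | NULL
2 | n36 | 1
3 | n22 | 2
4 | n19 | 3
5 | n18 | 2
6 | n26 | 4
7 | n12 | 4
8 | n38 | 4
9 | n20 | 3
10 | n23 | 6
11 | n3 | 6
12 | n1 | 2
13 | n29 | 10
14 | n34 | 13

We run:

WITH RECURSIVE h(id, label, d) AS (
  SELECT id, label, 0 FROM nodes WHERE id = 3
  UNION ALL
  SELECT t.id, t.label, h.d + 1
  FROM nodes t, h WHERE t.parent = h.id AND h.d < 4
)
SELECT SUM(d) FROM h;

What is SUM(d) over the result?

18

Base: id=3 (n22) at d 0.
Iteration 1: rows with parent in {3} -> n19 (id 4, d 1), n20 (id 9, d 1).
Iteration 2: rows with parent in {4,9} -> n26 (id 6, d 2), n12 (id 7, d 2), n38 (id 8, d 2).
Iteration 3: rows with parent in {6,7,8} -> n23 (id 10, d 3), n3 (id 11, d 3).
Iteration 4: rows with parent in {10,11} -> n29 (id 13, d 4).
Iteration 5: d < 4 fails for all current rows; recursion stops.
SUM(d) = 0 + 1 + 1 + 2 + 2 + 2 + 3 + 3 + 4 = 18.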